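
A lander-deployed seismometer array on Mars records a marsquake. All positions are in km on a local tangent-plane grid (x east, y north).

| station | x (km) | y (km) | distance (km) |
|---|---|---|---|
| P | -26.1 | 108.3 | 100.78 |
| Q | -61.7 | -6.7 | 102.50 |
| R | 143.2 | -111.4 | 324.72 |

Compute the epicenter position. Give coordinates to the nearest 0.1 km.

x ≈ -121.7 km, y ≈ 76.4 km

Circle about each station: (x + 26.1)² + (y − 108.3)² = 100.78²; (x + 61.7)² + (y + 6.7)² = 102.50²; (x − 143.2)² + (y + 111.4)² = 324.72².
Subtracting pairs of circle equations eliminates x²+y² and gives linear equations (the radical axes):
-71.2 x − 230.0 y = -8907.96
338.6 x − 439.4 y = -74780.37
Solving the 2×2 system: x ≈ -121.7, y ≈ 76.4 km.
Check against P (with the unrounded x, y): √((x + 26.1)²+(y − 108.3)²) = 100.78 ≈ 100.78 km. ✓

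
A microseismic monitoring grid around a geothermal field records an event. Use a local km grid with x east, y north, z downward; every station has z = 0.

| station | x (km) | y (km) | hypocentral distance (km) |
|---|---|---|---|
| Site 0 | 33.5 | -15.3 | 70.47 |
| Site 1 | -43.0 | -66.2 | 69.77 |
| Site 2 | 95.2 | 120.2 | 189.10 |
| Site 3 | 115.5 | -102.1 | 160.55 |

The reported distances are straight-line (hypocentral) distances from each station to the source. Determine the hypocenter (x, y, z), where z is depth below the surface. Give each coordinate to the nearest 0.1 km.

(-16.2, -24.5, 49.1)

Each station gives a sphere (x−x_i)² + (y−y_i)² + z² = d_i² (stations at z=0).
Subtracting the Site 0 sphere from Site 1 and Site 2: z² cancels, leaving linear equations in x and y:
-153.0 x − 101.8 y = 4973.27
123.4 x + 271.0 y = -8638.05
Solving: x ≈ -16.207, y ≈ -24.495 km (keep extra digits for the depth step; rounded: -16.2, -24.5).
Then from the Site 0 sphere: z² = 70.47² − (x − 33.5)² − (y + 15.3)² with x = -16.207, y = -24.495, so z ≈ 49.099 ≈ 49.1 km.
Check against Site 3 (with the unrounded solution): distance 160.56 ≈ 160.55 km. ✓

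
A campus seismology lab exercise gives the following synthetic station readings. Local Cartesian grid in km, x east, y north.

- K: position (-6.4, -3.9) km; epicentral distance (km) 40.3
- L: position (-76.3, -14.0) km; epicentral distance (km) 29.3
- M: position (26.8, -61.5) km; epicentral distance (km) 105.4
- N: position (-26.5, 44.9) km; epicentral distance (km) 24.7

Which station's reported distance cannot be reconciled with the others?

Solve using three stations at a time. Using K, M, N (subtract circle equations pairwise → linear system) gives (x, y) ≈ (-37.0, 22.4).
Distances from that point to each station vs reported:
  K: calculated 40.4 vs reported 40.3 → residual 0.1 km
  L: calculated 53.6 vs reported 29.3 → residual 24.3 km
  M: calculated 105.4 vs reported 105.4 → residual 0.0 km
  N: calculated 24.8 vs reported 24.7 → residual 0.1 km
K, M, N are mutually consistent (residuals ≈ 0); L is off by 24.3 km.

L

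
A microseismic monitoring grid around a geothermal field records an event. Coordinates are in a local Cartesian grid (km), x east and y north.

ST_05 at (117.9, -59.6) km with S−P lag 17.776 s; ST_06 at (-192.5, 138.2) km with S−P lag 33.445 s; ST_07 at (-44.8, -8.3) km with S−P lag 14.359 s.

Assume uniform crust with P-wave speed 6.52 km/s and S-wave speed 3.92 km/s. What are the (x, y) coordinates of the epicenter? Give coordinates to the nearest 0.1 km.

(-32.3, -148.9)

Distance from S−P lag: d = Δt · v_P v_S / (v_P − v_S) = Δt · (6.52·3.92)/(6.52−3.92) ≈ 9.8302·Δt.
So d_ST_05 = 174.74, d_ST_06 = 328.77, d_ST_07 = 141.15 km.
Circle about each station: (x − 117.9)² + (y + 59.6)² = 174.74²; (x + 192.5)² + (y − 138.2)² = 328.77²; (x + 44.8)² + (y + 8.3)² = 141.15².
Subtracting the ST_05 equation from the ST_06 and ST_07 equations removes the quadratic terms:
-620.8 x + 395.6 y = -38852.73
-325.4 x + 102.6 y = -4765.89
Solving the 2×2 system: x ≈ -32.3, y ≈ -148.9 km.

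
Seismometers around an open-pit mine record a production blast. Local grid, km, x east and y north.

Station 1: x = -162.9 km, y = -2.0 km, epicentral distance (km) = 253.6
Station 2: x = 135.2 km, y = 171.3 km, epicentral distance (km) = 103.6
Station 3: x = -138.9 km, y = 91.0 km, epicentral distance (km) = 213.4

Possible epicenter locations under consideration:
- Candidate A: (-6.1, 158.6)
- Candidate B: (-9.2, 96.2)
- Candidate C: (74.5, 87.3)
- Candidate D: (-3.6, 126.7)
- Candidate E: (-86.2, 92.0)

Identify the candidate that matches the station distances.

For each candidate, compare |candidate − station| to the reported distance:
Candidate A: residuals Station 1 29.1, Station 2 38.3, Station 3 64.4 → max 64.4 km
Candidate B: residuals Station 1 71.2, Station 2 59.2, Station 3 83.6 → max 83.6 km
Candidate C: residuals Station 1 0.0, Station 2 0.0, Station 3 0.0 → max 0.0 km
Candidate D: residuals Station 1 48.8, Station 2 42.2, Station 3 73.5 → max 73.5 km
Candidate E: residuals Station 1 132.3, Station 2 131.6, Station 3 160.7 → max 160.7 km
Only Candidate C has all residuals ≈ 0.

Candidate C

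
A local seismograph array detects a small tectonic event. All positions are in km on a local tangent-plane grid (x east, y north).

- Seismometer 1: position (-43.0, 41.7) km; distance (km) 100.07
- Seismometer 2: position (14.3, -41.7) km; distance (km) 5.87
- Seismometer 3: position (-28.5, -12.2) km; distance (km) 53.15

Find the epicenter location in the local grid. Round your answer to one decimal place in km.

18.3 km east, -37.4 km north

Circle about each station: (x + 43.0)² + (y − 41.7)² = 100.07²; (x − 14.3)² + (y + 41.7)² = 5.87²; (x + 28.5)² + (y + 12.2)² = 53.15².
Subtracting the Seismometer 1 equation from the Seismometer 2 and Seismometer 3 equations removes the quadratic terms:
114.6 x − 166.8 y = 8335.04
29.0 x − 107.8 y = 4562.28
Solving the 2×2 system: x ≈ 18.3, y ≈ -37.4 km.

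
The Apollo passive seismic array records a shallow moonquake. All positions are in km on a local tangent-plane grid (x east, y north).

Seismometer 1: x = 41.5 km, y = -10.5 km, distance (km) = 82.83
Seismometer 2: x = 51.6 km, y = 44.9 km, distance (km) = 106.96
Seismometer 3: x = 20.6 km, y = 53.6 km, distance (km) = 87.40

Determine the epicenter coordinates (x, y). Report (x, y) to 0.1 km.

Circle about each station: (x − 41.5)² + (y + 10.5)² = 82.83²; (x − 51.6)² + (y − 44.9)² = 106.96²; (x − 20.6)² + (y − 53.6)² = 87.40².
Subtracting the Seismometer 1 equation from the Seismometer 2 and Seismometer 3 equations removes the quadratic terms:
20.2 x + 110.8 y = -1733.56
-41.8 x + 128.2 y = 686.87
Solving the 2×2 system: x ≈ -41.3, y ≈ -8.1 km.

x ≈ -41.3 km, y ≈ -8.1 km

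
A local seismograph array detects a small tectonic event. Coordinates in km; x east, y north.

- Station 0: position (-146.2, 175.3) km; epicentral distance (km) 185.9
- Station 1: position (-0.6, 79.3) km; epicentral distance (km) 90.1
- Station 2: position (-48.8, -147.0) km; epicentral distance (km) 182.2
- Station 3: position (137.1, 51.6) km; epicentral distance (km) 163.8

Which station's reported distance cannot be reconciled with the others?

Station 1

Solve using three stations at a time. Using Station 0, Station 2, Station 3 (subtract circle equations pairwise → linear system) gives (x, y) ≈ (-25.7, 33.7).
Distances from that point to each station vs reported:
  Station 0: calculated 185.9 vs reported 185.9 → residual 0.0 km
  Station 1: calculated 52.0 vs reported 90.1 → residual 38.1 km
  Station 2: calculated 182.2 vs reported 182.2 → residual 0.0 km
  Station 3: calculated 163.8 vs reported 163.8 → residual 0.0 km
Station 0, Station 2, Station 3 are mutually consistent (residuals ≈ 0); Station 1 is off by 38.1 km.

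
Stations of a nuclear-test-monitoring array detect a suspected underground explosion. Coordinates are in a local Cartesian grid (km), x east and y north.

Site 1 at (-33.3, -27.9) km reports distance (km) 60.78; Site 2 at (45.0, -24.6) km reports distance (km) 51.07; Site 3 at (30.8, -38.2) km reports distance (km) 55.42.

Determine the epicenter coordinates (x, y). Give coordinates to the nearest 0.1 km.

Circle about each station: (x + 33.3)² + (y + 27.9)² = 60.78²; (x − 45.0)² + (y + 24.6)² = 51.07²; (x − 30.8)² + (y + 38.2)² = 55.42².
Subtracting the Site 1 equation from the Site 2 and Site 3 equations removes the quadratic terms:
156.6 x + 6.6 y = 1828.92
128.2 x − 20.6 y = 1143.41
Solving the 2×2 system: x ≈ 11.1, y ≈ 13.6 km.

11.1 km east, 13.6 km north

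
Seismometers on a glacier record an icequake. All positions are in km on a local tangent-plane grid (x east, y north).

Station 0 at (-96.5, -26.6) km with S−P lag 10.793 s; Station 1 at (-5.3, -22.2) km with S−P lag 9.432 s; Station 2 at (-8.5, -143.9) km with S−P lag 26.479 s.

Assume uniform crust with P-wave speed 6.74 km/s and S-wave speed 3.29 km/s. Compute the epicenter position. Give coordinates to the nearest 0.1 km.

Distance from S−P lag: d = Δt · v_P v_S / (v_P − v_S) = Δt · (6.74·3.29)/(6.74−3.29) ≈ 6.4274·Δt.
So d_Station 0 = 69.37, d_Station 1 = 60.62, d_Station 2 = 170.19 km.
Circle about each station: (x + 96.5)² + (y + 26.6)² = 69.37²; (x + 5.3)² + (y + 22.2)² = 60.62²; (x + 8.5)² + (y + 143.9)² = 170.19².
Subtracting the Station 0 equation from the Station 1 and Station 2 equations removes the quadratic terms:
182.4 x + 8.8 y = -8361.47
176.0 x − 234.6 y = -13392.79
Solving the 2×2 system: x ≈ -46.9, y ≈ 21.9 km.

x ≈ -46.9 km, y ≈ 21.9 km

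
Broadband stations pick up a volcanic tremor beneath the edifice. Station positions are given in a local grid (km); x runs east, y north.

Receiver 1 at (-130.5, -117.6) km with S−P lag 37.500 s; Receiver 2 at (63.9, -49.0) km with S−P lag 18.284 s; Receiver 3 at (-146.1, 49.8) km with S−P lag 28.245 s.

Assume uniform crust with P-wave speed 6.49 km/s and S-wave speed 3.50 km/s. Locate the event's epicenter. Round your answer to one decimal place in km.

Distance from S−P lag: d = Δt · v_P v_S / (v_P − v_S) = Δt · (6.49·3.50)/(6.49−3.50) ≈ 7.5970·Δt.
So d_Receiver 1 = 284.89, d_Receiver 2 = 138.90, d_Receiver 3 = 214.58 km.
Circle about each station: (x + 130.5)² + (y + 117.6)² = 284.89²; (x − 63.9)² + (y + 49.0)² = 138.90²; (x + 146.1)² + (y − 49.8)² = 214.58².
Subtracting the Receiver 1 equation from the Receiver 2 and Receiver 3 equations removes the quadratic terms:
388.8 x + 137.2 y = 37493.30
-31.2 x + 334.8 y = 28082.98
Solving the 2×2 system: x ≈ 64.7, y ≈ 89.9 km.

64.7 km east, 89.9 km north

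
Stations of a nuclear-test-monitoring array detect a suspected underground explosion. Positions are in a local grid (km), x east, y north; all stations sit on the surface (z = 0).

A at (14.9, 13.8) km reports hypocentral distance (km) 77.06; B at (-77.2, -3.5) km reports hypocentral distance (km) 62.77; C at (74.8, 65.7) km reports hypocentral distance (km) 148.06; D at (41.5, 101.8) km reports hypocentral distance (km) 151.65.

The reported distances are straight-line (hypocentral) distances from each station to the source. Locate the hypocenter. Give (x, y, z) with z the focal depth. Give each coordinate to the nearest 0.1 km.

Each station gives a sphere (x−x_i)² + (y−y_i)² + z² = d_i² (stations at z=0).
Subtracting the A sphere from B and C: z² cancels, leaving linear equations in x and y:
-184.2 x − 34.6 y = 7557.81
119.8 x + 103.8 y = -6484.44
Solving: x ≈ -37.405, y ≈ -19.300 km (keep extra digits for the depth step; rounded: -37.4, -19.3).
Then from the A sphere: z² = 77.06² − (x − 14.9)² − (y − 13.8)² with x = -37.405, y = -19.300, so z ≈ 45.900 ≈ 45.9 km.

x ≈ -37.4 km, y ≈ -19.3 km, depth ≈ 45.9 km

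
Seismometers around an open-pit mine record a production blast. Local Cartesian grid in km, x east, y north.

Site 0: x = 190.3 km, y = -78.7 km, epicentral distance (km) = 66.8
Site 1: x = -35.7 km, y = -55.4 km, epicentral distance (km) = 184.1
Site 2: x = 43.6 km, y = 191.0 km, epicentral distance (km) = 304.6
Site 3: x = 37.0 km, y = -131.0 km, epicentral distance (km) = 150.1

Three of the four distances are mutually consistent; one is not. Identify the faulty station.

Solve using three stations at a time. Using Site 0, Site 1, Site 3 (subtract circle equations pairwise → linear system) gives (x, y) ≈ (146.4, -28.2).
Distances from that point to each station vs reported:
  Site 0: calculated 66.9 vs reported 66.8 → residual 0.1 km
  Site 1: calculated 184.1 vs reported 184.1 → residual 0.0 km
  Site 2: calculated 242.1 vs reported 304.6 → residual 62.5 km
  Site 3: calculated 150.2 vs reported 150.1 → residual 0.1 km
Site 0, Site 1, Site 3 are mutually consistent (residuals ≈ 0); Site 2 is off by 62.5 km.

Site 2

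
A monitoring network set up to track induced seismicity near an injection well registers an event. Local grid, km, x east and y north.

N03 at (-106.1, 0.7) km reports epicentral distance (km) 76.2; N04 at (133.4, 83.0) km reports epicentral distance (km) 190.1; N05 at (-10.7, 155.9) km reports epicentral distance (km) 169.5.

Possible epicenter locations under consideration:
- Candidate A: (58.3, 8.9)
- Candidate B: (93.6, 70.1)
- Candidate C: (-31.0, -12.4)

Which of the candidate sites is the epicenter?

For each candidate, compare |candidate − station| to the reported distance:
Candidate A: residuals N03 88.4, N04 84.6, N05 7.1 → max 88.4 km
Candidate B: residuals N03 135.2, N04 148.3, N05 34.4 → max 148.3 km
Candidate C: residuals N03 0.0, N04 0.0, N05 0.0 → max 0.0 km
Only Candidate C has all residuals ≈ 0.

Candidate C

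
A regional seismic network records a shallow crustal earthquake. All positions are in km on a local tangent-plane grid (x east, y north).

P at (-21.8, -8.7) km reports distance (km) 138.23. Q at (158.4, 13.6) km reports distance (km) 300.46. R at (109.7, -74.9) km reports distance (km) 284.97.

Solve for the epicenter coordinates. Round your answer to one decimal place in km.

Circle about each station: (x + 21.8)² + (y + 8.7)² = 138.23²; (x − 158.4)² + (y − 13.6)² = 300.46²; (x − 109.7)² + (y + 74.9)² = 284.97².
Subtracting the P equation from the Q and R equations removes the quadratic terms:
360.4 x + 44.6 y = -46444.09
263.0 x − 132.4 y = -45007.20
Solving the 2×2 system: x ≈ -137.2, y ≈ 67.4 km.
Check against P (with the unrounded x, y): √((x + 21.8)²+(y + 8.7)²) = 138.23 ≈ 138.23 km. ✓

x ≈ -137.2 km, y ≈ 67.4 km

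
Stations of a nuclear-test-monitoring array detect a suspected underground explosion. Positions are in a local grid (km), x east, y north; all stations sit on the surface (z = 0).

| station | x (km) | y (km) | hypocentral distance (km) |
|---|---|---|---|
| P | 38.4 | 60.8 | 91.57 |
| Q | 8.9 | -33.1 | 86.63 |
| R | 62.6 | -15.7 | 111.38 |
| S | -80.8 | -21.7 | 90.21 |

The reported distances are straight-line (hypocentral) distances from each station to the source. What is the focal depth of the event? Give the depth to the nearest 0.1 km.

Each station gives a sphere (x−x_i)² + (y−y_i)² + z² = d_i² (stations at z=0).
Subtracting the P sphere from Q and R: z² cancels, leaving linear equations in x and y:
-59.0 x − 187.8 y = -3116.07
48.4 x − 153.0 y = -5026.39
Solving: x ≈ -25.788, y ≈ 24.694 km (keep extra digits for the depth step; rounded: -25.8, 24.7).
Then from the P sphere: z² = 91.57² − (x − 38.4)² − (y − 60.8)² with x = -25.788, y = 24.694, so z ≈ 54.418 ≈ 54.4 km.

depth ≈ 54.4 km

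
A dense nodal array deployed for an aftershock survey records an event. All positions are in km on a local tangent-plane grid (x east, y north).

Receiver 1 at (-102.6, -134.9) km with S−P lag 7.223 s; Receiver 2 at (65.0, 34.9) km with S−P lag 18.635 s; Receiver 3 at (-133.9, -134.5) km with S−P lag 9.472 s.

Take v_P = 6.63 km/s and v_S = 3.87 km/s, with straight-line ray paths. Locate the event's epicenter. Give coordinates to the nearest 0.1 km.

Distance from S−P lag: d = Δt · v_P v_S / (v_P − v_S) = Δt · (6.63·3.87)/(6.63−3.87) ≈ 9.2964·Δt.
So d_Receiver 1 = 67.15, d_Receiver 2 = 173.24, d_Receiver 3 = 88.06 km.
Circle about each station: (x + 102.6)² + (y + 134.9)² = 67.15²; (x − 65.0)² + (y − 34.9)² = 173.24²; (x + 133.9)² + (y + 134.5)² = 88.06².
Subtracting the Receiver 1 equation from the Receiver 2 and Receiver 3 equations removes the quadratic terms:
335.2 x + 339.6 y = -48784.74
-62.6 x + 0.8 y = 4049.25
Solving the 2×2 system: x ≈ -65.7, y ≈ -78.8 km.

-65.7 km east, -78.8 km north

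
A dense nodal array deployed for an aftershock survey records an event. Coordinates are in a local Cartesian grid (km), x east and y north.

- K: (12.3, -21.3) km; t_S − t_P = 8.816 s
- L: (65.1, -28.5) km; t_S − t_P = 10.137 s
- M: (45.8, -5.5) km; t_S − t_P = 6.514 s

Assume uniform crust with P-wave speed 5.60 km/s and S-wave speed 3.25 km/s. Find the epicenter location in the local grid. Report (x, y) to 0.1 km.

33.8 km east, 43.5 km north

Distance from S−P lag: d = Δt · v_P v_S / (v_P − v_S) = Δt · (5.60·3.25)/(5.60−3.25) ≈ 7.7447·Δt.
So d_K = 68.28, d_L = 78.51, d_M = 50.45 km.
Circle about each station: (x − 12.3)² + (y + 21.3)² = 68.28²; (x − 65.1)² + (y + 28.5)² = 78.51²; (x − 45.8)² + (y + 5.5)² = 50.45².
Subtracting pairs of circle equations eliminates x²+y² and gives linear equations (the radical axes):
105.6 x − 14.4 y = 2943.62
67.0 x + 31.6 y = 3639.87
Solving the 2×2 system: x ≈ 33.8, y ≈ 43.5 km.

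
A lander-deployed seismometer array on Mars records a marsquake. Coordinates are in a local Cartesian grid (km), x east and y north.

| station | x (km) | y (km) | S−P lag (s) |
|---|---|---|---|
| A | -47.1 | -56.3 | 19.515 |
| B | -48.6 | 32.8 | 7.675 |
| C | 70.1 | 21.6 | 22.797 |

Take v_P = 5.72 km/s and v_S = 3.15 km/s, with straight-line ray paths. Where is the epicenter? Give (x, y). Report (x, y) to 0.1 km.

-80.0 km east, 76.5 km north

Distance from S−P lag: d = Δt · v_P v_S / (v_P − v_S) = Δt · (5.72·3.15)/(5.72−3.15) ≈ 7.0109·Δt.
So d_A = 136.82, d_B = 53.81, d_C = 159.83 km.
Circle about each station: (x + 47.1)² + (y + 56.3)² = 136.82²; (x + 48.6)² + (y − 32.8)² = 53.81²; (x − 70.1)² + (y − 21.6)² = 159.83².
Subtracting the A equation from the B and C equations removes the quadratic terms:
-3.0 x + 178.2 y = 13873.90
234.4 x + 155.8 y = -6833.45
Solving the 2×2 system: x ≈ -80.0, y ≈ 76.5 km.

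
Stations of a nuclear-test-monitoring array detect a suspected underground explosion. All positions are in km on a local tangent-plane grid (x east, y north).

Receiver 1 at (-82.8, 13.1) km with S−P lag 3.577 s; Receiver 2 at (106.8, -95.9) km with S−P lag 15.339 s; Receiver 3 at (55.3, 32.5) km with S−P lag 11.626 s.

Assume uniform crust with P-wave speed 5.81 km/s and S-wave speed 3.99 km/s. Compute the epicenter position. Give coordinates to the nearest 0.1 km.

-77.9 km east, -32.2 km north

Distance from S−P lag: d = Δt · v_P v_S / (v_P − v_S) = Δt · (5.81·3.99)/(5.81−3.99) ≈ 12.7373·Δt.
So d_Receiver 1 = 45.56, d_Receiver 2 = 195.38, d_Receiver 3 = 148.08 km.
Circle about each station: (x + 82.8)² + (y − 13.1)² = 45.56²; (x − 106.8)² + (y + 95.9)² = 195.38²; (x − 55.3)² + (y − 32.5)² = 148.08².
Subtracting the Receiver 1 equation from the Receiver 2 and Receiver 3 equations removes the quadratic terms:
379.2 x − 218.0 y = -22522.03
276.2 x + 38.8 y = -22765.08
Solving the 2×2 system: x ≈ -77.9, y ≈ -32.2 km.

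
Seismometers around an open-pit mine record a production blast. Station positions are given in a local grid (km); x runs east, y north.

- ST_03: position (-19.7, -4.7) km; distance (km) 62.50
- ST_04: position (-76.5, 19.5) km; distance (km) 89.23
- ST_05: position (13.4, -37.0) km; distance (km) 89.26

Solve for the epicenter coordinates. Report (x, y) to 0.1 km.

Circle about each station: (x + 19.7)² + (y + 4.7)² = 62.50²; (x + 76.5)² + (y − 19.5)² = 89.23²; (x − 13.4)² + (y + 37.0)² = 89.26².
Subtracting the ST_03 equation from the ST_04 and ST_05 equations removes the quadratic terms:
-113.6 x + 48.4 y = 1766.58
66.2 x − 64.6 y = -2922.72
Solving the 2×2 system: x ≈ 6.6, y ≈ 52.0 km.

(6.6, 52.0)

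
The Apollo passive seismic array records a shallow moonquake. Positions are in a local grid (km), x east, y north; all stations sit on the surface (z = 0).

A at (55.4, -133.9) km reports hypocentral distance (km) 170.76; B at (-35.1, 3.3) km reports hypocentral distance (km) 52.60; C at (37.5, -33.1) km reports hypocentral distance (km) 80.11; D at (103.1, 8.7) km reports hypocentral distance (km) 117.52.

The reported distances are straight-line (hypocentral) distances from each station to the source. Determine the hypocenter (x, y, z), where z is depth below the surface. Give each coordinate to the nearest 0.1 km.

Each station gives a sphere (x−x_i)² + (y−y_i)² + z² = d_i² (stations at z=0).
Subtracting the A sphere from B and C: z² cancels, leaving linear equations in x and y:
-181.0 x + 274.4 y = 6636.75
-35.8 x + 201.6 y = 4244.86
Solving: x ≈ -6.494, y ≈ 19.903 km (keep extra digits for the depth step; rounded: -6.5, 19.9).
Then from the A sphere: z² = 170.76² − (x − 55.4)² − (y + 133.9)² with x = -6.494, y = 19.903, so z ≈ 40.899 ≈ 40.9 km.

(-6.5, 19.9, 40.9)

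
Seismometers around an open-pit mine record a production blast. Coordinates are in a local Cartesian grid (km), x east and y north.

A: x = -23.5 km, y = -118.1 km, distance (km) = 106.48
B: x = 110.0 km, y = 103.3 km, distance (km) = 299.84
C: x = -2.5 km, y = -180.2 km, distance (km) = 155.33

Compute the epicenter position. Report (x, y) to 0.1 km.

Circle about each station: (x + 23.5)² + (y + 118.1)² = 106.48²; (x − 110.0)² + (y − 103.3)² = 299.84²; (x + 2.5)² + (y + 180.2)² = 155.33².
Subtracting the A equation from the B and C equations removes the quadratic terms:
267.0 x + 442.8 y = -70295.01
42.0 x − 124.2 y = 5189.01
Solving the 2×2 system: x ≈ -124.3, y ≈ -83.8 km.

(-124.3, -83.8)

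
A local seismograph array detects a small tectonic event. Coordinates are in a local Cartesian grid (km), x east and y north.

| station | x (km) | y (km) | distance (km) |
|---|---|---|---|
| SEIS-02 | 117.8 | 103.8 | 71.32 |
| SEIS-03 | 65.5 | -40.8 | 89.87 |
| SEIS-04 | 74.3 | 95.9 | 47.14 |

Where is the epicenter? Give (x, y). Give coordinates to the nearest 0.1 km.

Circle about each station: (x − 117.8)² + (y − 103.8)² = 71.32²; (x − 65.5)² + (y + 40.8)² = 89.87²; (x − 74.3)² + (y − 95.9)² = 47.14².
Subtracting pairs of circle equations eliminates x²+y² and gives linear equations (the radical axes):
-104.6 x − 289.2 y = -21686.46
-87.0 x − 15.8 y = -7069.62
Solving the 2×2 system: x ≈ 72.4, y ≈ 48.8 km.
Check against SEIS-02 (with the unrounded x, y): √((x − 117.8)²+(y − 103.8)²) = 71.32 ≈ 71.32 km. ✓

x ≈ 72.4 km, y ≈ 48.8 km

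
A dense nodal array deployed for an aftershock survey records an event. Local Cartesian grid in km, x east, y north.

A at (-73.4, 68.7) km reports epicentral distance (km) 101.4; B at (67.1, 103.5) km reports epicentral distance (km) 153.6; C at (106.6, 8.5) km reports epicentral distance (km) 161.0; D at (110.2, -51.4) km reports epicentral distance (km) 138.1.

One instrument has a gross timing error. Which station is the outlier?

C

Solve using three stations at a time. Using A, B, D (subtract circle equations pairwise → linear system) gives (x, y) ≈ (-24.3, -20.0).
Distances from that point to each station vs reported:
  A: calculated 101.4 vs reported 101.4 → residual 0.0 km
  B: calculated 153.6 vs reported 153.6 → residual 0.0 km
  C: calculated 133.9 vs reported 161.0 → residual 27.1 km
  D: calculated 138.1 vs reported 138.1 → residual 0.0 km
A, B, D are mutually consistent (residuals ≈ 0); C is off by 27.1 km.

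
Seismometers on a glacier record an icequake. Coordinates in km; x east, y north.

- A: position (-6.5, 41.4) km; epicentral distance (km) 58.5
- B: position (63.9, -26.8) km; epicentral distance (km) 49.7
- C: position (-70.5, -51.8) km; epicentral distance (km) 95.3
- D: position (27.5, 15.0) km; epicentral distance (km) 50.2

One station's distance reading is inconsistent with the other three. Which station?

Solve using three stations at a time. Using A, B, C (subtract circle equations pairwise → linear system) gives (x, y) ≈ (16.3, -12.5).
Distances from that point to each station vs reported:
  A: calculated 58.5 vs reported 58.5 → residual 0.0 km
  B: calculated 49.7 vs reported 49.7 → residual 0.0 km
  C: calculated 95.3 vs reported 95.3 → residual 0.0 km
  D: calculated 29.7 vs reported 50.2 → residual 20.5 km
A, B, C are mutually consistent (residuals ≈ 0); D is off by 20.5 km.

D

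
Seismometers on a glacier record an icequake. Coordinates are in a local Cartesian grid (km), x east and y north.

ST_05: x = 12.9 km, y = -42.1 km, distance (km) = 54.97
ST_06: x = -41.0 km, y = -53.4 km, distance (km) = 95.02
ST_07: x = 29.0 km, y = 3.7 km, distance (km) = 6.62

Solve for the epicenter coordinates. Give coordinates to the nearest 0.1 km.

Circle about each station: (x − 12.9)² + (y + 42.1)² = 54.97²; (x + 41.0)² + (y + 53.4)² = 95.02²; (x − 29.0)² + (y − 3.7)² = 6.62².
Subtracting pairs of circle equations eliminates x²+y² and gives linear equations (the radical axes):
-107.8 x − 22.6 y = -3413.36
32.2 x + 91.6 y = 1893.75
Solving the 2×2 system: x ≈ 29.5, y ≈ 10.3 km.

x ≈ 29.5 km, y ≈ 10.3 km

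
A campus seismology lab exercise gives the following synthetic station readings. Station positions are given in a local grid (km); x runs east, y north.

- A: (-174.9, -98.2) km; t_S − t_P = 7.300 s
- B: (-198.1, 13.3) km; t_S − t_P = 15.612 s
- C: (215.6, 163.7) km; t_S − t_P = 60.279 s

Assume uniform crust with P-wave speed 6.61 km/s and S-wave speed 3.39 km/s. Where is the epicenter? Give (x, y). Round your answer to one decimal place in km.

Distance from S−P lag: d = Δt · v_P v_S / (v_P − v_S) = Δt · (6.61·3.39)/(6.61−3.39) ≈ 6.9590·Δt.
So d_A = 50.80, d_B = 108.64, d_C = 419.48 km.
Circle about each station: (x + 174.9)² + (y + 98.2)² = 50.80²; (x + 198.1)² + (y − 13.3)² = 108.64²; (x − 215.6)² + (y − 163.7)² = 419.48².
Subtracting the A equation from the B and C equations removes the quadratic terms:
-46.4 x + 223.0 y = -10034.76
781.0 x + 523.8 y = -140335.03
Solving the 2×2 system: x ≈ -131.2, y ≈ -72.3 km.
Check against A (with the unrounded x, y): √((x + 174.9)²+(y + 98.2)²) = 50.80 ≈ 50.80 km. ✓

(-131.2, -72.3)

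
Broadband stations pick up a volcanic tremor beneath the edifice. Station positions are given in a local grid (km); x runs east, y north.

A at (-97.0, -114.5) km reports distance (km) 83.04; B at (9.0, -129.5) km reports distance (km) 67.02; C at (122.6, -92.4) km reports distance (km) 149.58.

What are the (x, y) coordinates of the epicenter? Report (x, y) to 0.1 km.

Circle about each station: (x + 97.0)² + (y + 114.5)² = 83.04²; (x − 9.0)² + (y + 129.5)² = 67.02²; (x − 122.6)² + (y + 92.4)² = 149.58².
Subtracting the A equation from the B and C equations removes the quadratic terms:
212.0 x − 30.0 y = -3264.04
439.2 x + 44.2 y = -14429.26
Solving the 2×2 system: x ≈ -25.6, y ≈ -72.1 km.
Check against A (with the unrounded x, y): √((x + 97.0)²+(y + 114.5)²) = 83.05 ≈ 83.04 km. ✓

x ≈ -25.6 km, y ≈ -72.1 km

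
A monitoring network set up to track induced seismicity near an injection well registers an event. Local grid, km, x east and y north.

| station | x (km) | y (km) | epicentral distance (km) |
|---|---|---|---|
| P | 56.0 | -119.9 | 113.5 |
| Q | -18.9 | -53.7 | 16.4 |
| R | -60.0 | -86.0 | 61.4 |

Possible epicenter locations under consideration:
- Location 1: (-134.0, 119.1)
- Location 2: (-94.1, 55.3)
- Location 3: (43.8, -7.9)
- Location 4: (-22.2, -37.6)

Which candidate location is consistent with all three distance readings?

Location 4

For each candidate, compare |candidate − station| to the reported distance:
Location 1: residuals P 191.8, Q 191.2, R 156.6 → max 191.8 km
Location 2: residuals P 117.2, Q 116.0, R 84.0 → max 117.2 km
Location 3: residuals P 0.8, Q 61.2, R 68.5 → max 68.5 km
Location 4: residuals P 0.0, Q 0.0, R 0.0 → max 0.0 km
Only Location 4 has all residuals ≈ 0.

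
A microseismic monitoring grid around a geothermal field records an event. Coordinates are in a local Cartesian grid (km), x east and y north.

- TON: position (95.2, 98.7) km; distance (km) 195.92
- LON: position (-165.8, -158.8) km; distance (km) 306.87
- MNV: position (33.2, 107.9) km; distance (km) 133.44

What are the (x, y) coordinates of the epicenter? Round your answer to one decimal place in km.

x ≈ -96.3 km, y ≈ 140.1 km

Circle about each station: (x − 95.2)² + (y − 98.7)² = 195.92²; (x + 165.8)² + (y + 158.8)² = 306.87²; (x − 33.2)² + (y − 107.9)² = 133.44².
Subtracting the TON equation from the LON and MNV equations removes the quadratic terms:
-522.0 x − 515.0 y = -21882.20
-124.0 x + 18.4 y = 14518.33
Solving the 2×2 system: x ≈ -96.3, y ≈ 140.1 km.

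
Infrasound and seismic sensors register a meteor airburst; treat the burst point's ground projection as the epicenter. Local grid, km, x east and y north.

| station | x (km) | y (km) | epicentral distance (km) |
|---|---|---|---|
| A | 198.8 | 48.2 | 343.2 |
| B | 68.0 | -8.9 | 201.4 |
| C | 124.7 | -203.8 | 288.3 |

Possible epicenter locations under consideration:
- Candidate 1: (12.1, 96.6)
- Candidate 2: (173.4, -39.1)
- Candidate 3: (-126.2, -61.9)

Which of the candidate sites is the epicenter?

For each candidate, compare |candidate − station| to the reported distance:
Candidate 1: residuals A 150.3, B 82.0, C 32.5 → max 150.3 km
Candidate 2: residuals A 252.3, B 91.8, C 116.6 → max 252.3 km
Candidate 3: residuals A 0.1, B 0.1, C 0.1 → max 0.1 km
Only Candidate 3 has all residuals ≈ 0.

Candidate 3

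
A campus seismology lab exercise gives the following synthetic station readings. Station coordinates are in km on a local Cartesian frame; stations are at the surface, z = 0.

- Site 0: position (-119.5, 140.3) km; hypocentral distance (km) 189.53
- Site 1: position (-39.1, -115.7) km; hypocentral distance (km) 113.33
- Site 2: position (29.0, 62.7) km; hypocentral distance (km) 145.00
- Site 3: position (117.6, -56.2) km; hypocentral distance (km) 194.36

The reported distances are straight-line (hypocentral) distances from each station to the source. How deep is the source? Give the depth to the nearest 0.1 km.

depth ≈ 67.2 km

Each station gives a sphere (x−x_i)² + (y−y_i)² + z² = d_i² (stations at z=0).
Subtracting the Site 0 sphere from Site 1 and Site 2: z² cancels, leaving linear equations in x and y:
160.8 x − 512.0 y = 4028.89
297.0 x − 155.2 y = -14295.43
Solving: x ≈ -62.502, y ≈ -27.499 km (keep extra digits for the depth step; rounded: -62.5, -27.5).
Then from the Site 0 sphere: z² = 189.53² − (x + 119.5)² − (y − 140.3)² with x = -62.502, y = -27.499, so z ≈ 67.204 ≈ 67.2 km.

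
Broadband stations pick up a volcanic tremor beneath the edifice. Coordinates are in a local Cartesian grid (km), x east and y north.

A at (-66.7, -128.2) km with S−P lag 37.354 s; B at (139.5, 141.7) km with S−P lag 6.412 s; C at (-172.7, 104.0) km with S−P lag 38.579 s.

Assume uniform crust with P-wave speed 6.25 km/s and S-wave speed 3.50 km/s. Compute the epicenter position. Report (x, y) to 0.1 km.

Distance from S−P lag: d = Δt · v_P v_S / (v_P − v_S) = Δt · (6.25·3.50)/(6.25−3.50) ≈ 7.9545·Δt.
So d_A = 297.13, d_B = 51.00, d_C = 306.88 km.
Circle about each station: (x + 66.7)² + (y + 128.2)² = 297.13²; (x − 139.5)² + (y − 141.7)² = 51.00²; (x + 172.7)² + (y − 104.0)² = 306.88².
Subtracting the A equation from the B and C equations removes the quadratic terms:
412.4 x + 539.8 y = 104340.25
-212.0 x + 464.4 y = 13868.06
Solving the 2×2 system: x ≈ 133.9, y ≈ 91.0 km.

133.9 km east, 91.0 km north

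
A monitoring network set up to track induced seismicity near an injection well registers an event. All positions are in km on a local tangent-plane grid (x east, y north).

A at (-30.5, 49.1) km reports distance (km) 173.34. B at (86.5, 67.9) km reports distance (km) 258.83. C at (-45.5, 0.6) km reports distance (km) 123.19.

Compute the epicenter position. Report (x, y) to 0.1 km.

-103.1 km east, -108.3 km north

Circle about each station: (x + 30.5)² + (y − 49.1)² = 173.34²; (x − 86.5)² + (y − 67.9)² = 258.83²; (x + 45.5)² + (y − 0.6)² = 123.19².
Subtracting pairs of circle equations eliminates x²+y² and gives linear equations (the radical axes):
234.0 x + 37.6 y = -28194.61
-30.0 x − 97.0 y = 13600.53
Solving the 2×2 system: x ≈ -103.1, y ≈ -108.3 km.
Check against A (with the unrounded x, y): √((x + 30.5)²+(y − 49.1)²) = 173.36 ≈ 173.34 km. ✓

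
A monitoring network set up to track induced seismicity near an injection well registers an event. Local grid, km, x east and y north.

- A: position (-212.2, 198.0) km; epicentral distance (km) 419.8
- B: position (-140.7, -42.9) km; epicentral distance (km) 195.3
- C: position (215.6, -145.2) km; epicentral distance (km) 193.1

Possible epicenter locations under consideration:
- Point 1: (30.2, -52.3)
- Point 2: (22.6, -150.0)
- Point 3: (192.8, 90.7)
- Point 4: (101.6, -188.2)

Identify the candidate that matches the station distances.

For each candidate, compare |candidate − station| to the reported distance:
Point 1: residuals A 71.4, B 24.1, C 14.3 → max 71.4 km
Point 2: residuals A 0.0, B 0.0, C 0.0 → max 0.0 km
Point 3: residuals A 0.8, B 164.0, C 43.9 → max 164.0 km
Point 4: residuals A 77.8, B 87.2, C 71.3 → max 87.2 km
Only Point 2 has all residuals ≈ 0.

Point 2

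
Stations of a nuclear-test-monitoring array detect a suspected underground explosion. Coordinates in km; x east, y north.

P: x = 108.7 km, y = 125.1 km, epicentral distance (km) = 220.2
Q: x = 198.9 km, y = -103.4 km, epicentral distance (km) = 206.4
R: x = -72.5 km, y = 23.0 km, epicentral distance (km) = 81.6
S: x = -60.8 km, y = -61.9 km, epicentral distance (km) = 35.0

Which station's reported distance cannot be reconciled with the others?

Solve using three stations at a time. Using P, R, S (subtract circle equations pairwise → linear system) gives (x, y) ≈ (-29.5, -46.3).
Distances from that point to each station vs reported:
  P: calculated 220.2 vs reported 220.2 → residual 0.0 km
  Q: calculated 235.4 vs reported 206.4 → residual 29.0 km
  R: calculated 81.6 vs reported 81.6 → residual 0.0 km
  S: calculated 35.0 vs reported 35.0 → residual 0.0 km
P, R, S are mutually consistent (residuals ≈ 0); Q is off by 29.0 km.

Q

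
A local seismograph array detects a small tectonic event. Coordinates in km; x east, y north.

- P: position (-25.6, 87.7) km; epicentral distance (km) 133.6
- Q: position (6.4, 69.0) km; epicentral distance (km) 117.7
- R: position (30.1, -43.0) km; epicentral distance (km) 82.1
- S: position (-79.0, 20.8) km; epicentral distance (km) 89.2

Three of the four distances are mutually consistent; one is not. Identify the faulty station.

Solve using three stations at a time. Using P, Q, S (subtract circle equations pairwise → linear system) gives (x, y) ≈ (-19.7, -45.7).
Distances from that point to each station vs reported:
  P: calculated 133.6 vs reported 133.6 → residual 0.0 km
  Q: calculated 117.7 vs reported 117.7 → residual 0.0 km
  R: calculated 49.8 vs reported 82.1 → residual 32.3 km
  S: calculated 89.1 vs reported 89.2 → residual 0.1 km
P, Q, S are mutually consistent (residuals ≈ 0); R is off by 32.3 km.

R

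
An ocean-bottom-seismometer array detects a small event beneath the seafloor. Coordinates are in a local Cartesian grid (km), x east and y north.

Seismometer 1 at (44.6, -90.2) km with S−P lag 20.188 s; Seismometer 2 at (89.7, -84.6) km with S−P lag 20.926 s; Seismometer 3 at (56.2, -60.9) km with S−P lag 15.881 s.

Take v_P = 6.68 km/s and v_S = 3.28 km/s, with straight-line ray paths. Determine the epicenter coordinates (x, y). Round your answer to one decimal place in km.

(37.4, 39.7)

Distance from S−P lag: d = Δt · v_P v_S / (v_P − v_S) = Δt · (6.68·3.28)/(6.68−3.28) ≈ 6.4442·Δt.
So d_Seismometer 1 = 130.10, d_Seismometer 2 = 134.85, d_Seismometer 3 = 102.34 km.
Circle about each station: (x − 44.6)² + (y + 90.2)² = 130.10²; (x − 89.7)² + (y + 84.6)² = 134.85²; (x − 56.2)² + (y + 60.9)² = 102.34².
Subtracting the Seismometer 1 equation from the Seismometer 2 and Seismometer 3 equations removes the quadratic terms:
90.2 x + 11.2 y = 3819.54
23.2 x + 58.6 y = 3194.58
Solving the 2×2 system: x ≈ 37.4, y ≈ 39.7 km.
Check against Seismometer 1 (with the unrounded x, y): √((x − 44.6)²+(y + 90.2)²) = 130.10 ≈ 130.10 km. ✓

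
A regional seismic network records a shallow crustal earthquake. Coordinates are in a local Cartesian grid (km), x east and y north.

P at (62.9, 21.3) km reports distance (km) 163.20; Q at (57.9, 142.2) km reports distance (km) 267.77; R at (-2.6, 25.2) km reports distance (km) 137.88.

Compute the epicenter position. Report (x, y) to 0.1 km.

Circle about each station: (x − 62.9)² + (y − 21.3)² = 163.20²; (x − 57.9)² + (y − 142.2)² = 267.77²; (x + 2.6)² + (y − 25.2)² = 137.88².
Subtracting the P equation from the Q and R equations removes the quadratic terms:
-10.0 x + 241.8 y = -25903.38
-131.0 x + 7.8 y = 3855.05
Solving the 2×2 system: x ≈ -35.9, y ≈ -108.6 km.

(-35.9, -108.6)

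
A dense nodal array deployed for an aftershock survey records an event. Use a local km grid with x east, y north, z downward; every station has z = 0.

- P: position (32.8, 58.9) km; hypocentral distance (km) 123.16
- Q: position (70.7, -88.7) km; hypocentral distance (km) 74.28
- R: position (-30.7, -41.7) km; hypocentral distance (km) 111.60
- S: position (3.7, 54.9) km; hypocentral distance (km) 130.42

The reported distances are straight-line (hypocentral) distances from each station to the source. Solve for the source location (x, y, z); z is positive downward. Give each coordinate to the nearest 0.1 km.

(63.8, -44.5, 59.3)

Each station gives a sphere (x−x_i)² + (y−y_i)² + z² = d_i² (stations at z=0).
Subtracting the P sphere from Q and R: z² cancels, leaving linear equations in x and y:
75.8 x − 295.2 y = 17972.00
-127.0 x − 201.2 y = 850.16
Solving: x ≈ 63.802, y ≈ -44.498 km (keep extra digits for the depth step; rounded: 63.8, -44.5).
Then from the P sphere: z² = 123.16² − (x − 32.8)² − (y − 58.9)² with x = 63.802, y = -44.498, so z ≈ 59.297 ≈ 59.3 km.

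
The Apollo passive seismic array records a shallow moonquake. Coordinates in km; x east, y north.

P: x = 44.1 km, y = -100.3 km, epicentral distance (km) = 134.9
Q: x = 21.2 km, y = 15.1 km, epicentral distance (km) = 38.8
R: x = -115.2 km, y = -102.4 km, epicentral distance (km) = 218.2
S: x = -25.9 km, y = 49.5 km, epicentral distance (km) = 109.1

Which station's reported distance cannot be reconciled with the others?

Solve using three stations at a time. Using P, Q, R (subtract circle equations pairwise → linear system) gives (x, y) ≈ (55.0, 34.2).
Distances from that point to each station vs reported:
  P: calculated 134.9 vs reported 134.9 → residual 0.0 km
  Q: calculated 38.8 vs reported 38.8 → residual 0.0 km
  R: calculated 218.2 vs reported 218.2 → residual 0.0 km
  S: calculated 82.3 vs reported 109.1 → residual 26.8 km
P, Q, R are mutually consistent (residuals ≈ 0); S is off by 26.8 km.

S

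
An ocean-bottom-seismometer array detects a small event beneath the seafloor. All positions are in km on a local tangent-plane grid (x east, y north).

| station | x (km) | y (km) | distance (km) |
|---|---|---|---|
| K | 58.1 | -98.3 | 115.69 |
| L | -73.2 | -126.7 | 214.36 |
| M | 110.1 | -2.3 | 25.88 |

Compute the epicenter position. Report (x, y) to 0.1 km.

x ≈ 89.3 km, y ≈ 13.1 km

Circle about each station: (x − 58.1)² + (y + 98.3)² = 115.69²; (x + 73.2)² + (y + 126.7)² = 214.36²; (x − 110.1)² + (y + 2.3)² = 25.88².
Subtracting pairs of circle equations eliminates x²+y² and gives linear equations (the radical axes):
-262.6 x − 56.8 y = -24193.40
104.0 x + 192.0 y = 11803.20
Solving the 2×2 system: x ≈ 89.3, y ≈ 13.1 km.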